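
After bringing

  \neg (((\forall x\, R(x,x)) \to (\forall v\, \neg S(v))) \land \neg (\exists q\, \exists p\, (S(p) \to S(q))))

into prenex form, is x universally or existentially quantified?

First replace A → B with ¬A ∨ B.
  \neg ((\neg (\forall x\, R(x,x)) \lor (\forall v\, \neg S(v))) \land \neg (\exists q\, \exists p\, (\neg S(p) \lor S(q))))
Move each ¬ inward, flipping quantifiers it crosses:
  (\forall x\, R(x,x)) \land (\exists v\, S(v)) \lor (\exists q\, \exists p\, (\neg S(p) \lor S(q)))
All bound variables are already distinct, so no renaming is needed.
Pull the quantifiers to the front (each side's bound variable is not free in the other side):
  \forall x\, \exists v\, \exists q\, \exists p\, (R(x,x) \land S(v) \lor \neg S(p) \lor S(q))
The quantifier \forall x sits under an even number of negations (counting the antecedent side of each →), so it remains universal.

universal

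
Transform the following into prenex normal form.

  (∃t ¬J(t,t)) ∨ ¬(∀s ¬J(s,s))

∃t ∃s (¬J(t,t) ∨ J(s,s))

Drive negations inward (¬∀x A ≡ ∃x ¬A, ¬∃x A ≡ ∀x ¬A, De Morgan for ∧/∨):
  (∃t ¬J(t,t)) ∨ (∃s J(s,s))
Pull the quantifiers to the front (each side's bound variable is not free in the other side):
  ∃t ∃s (¬J(t,t) ∨ J(s,s))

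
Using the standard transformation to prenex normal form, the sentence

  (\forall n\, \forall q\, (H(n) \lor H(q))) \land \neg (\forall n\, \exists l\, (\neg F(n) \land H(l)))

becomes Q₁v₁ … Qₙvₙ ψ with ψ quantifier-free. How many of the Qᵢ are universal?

3

Drive negations inward (¬∀x A ≡ ∃x ¬A, ¬∃x A ≡ ∀x ¬A, De Morgan for ∧/∨):
  (\forall n\, \forall q\, (H(n) \lor H(q))) \land (\exists n\, \forall l\, (F(n) \lor \neg H(l)))
Rename bound variables to avoid capture: n↦p.
  (\forall n\, \forall q\, (H(n) \lor H(q))) \land (\exists p\, \forall l\, (F(p) \lor \neg H(l)))
Pull the quantifiers to the front (each side's bound variable is not free in the other side):
  \forall n\, \forall q\, \exists p\, \forall l\, ((H(n) \lor H(q)) \land (F(p) \lor \neg H(l)))
The prefix is \forall n \forall q \exists p \forall l: 3 universal, 1 existential.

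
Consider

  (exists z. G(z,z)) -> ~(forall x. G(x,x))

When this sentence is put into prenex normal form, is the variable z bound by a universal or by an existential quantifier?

universal

Rewrite implications/biconditionals: A → B as ¬A ∨ B.
  ~(exists z. G(z,z)) | ~(forall x. G(x,x))
Push ¬ through the quantifiers and connectives to reach negation normal form:
  (forall z. ~G(z,z)) | (exists x. ~G(x,x))
All bound variables are already distinct, so no renaming is needed.
Finally move all quantifiers to the prefix:
  forall z. exists x. (~G(z,z) | ~G(x,x))
The quantifier exists z sits under an odd number of negations (counting the antecedent side of each →), so it flips to forall z.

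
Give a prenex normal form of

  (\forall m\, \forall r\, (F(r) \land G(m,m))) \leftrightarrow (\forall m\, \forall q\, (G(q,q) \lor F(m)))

Eliminate → and ↔ using ¬ and ∨; A ↔ B as (¬A ∨ B) ∧ (¬B ∨ A).
  (\neg (\forall m\, \forall r\, (F(r) \land G(m,m))) \lor (\forall m\, \forall q\, (G(q,q) \lor F(m)))) \land (\neg (\forall m\, \forall q\, (G(q,q) \lor F(m))) \lor (\forall m\, \forall r\, (F(r) \land G(m,m))))
Drive negations inward (¬∀x A ≡ ∃x ¬A, ¬∃x A ≡ ∀x ¬A, De Morgan for ∧/∨):
  ((\exists m\, \exists r\, (\neg F(r) \lor \neg G(m,m))) \lor (\forall m\, \forall q\, (G(q,q) \lor F(m)))) \land ((\exists m\, \exists q\, (\neg G(q,q) \land \neg F(m))) \lor (\forall m\, \forall r\, (F(r) \land G(m,m))))
Give each quantifier a distinct variable: m↦b, m↦s, q↦y, m↦w1, r↦v.
  ((\exists m\, \exists r\, (\neg F(r) \lor \neg G(m,m))) \lor (\forall b\, \forall q\, (G(q,q) \lor F(b)))) \land ((\exists s\, \exists y\, (\neg G(y,y) \land \neg F(s))) \lor (\forall w1\, \forall v\, (F(v) \land G(w1,w1))))
Finally move all quantifiers to the prefix:
  \exists m\, \exists r\, \forall b\, \forall q\, \exists s\, \exists y\, \forall w1\, \forall v\, ((\neg F(r) \lor \neg G(m,m) \lor G(q,q) \lor F(b)) \land (\neg G(y,y) \land \neg F(s) \lor F(v) \land G(w1,w1)))

\exists m\, \exists r\, \forall b\, \forall q\, \exists s\, \exists y\, \forall w1\, \forall v\, ((\neg F(r) \lor \neg G(m,m) \lor G(q,q) \lor F(b)) \land (\neg G(y,y) \land \neg F(s) \lor F(v) \land G(w1,w1)))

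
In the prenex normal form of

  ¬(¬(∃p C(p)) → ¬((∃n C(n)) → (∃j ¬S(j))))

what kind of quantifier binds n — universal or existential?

universal

Rewrite implications/biconditionals: A → B as ¬A ∨ B.
  ¬(¬¬(∃p C(p)) ∨ ¬(¬(∃n C(n)) ∨ (∃j ¬S(j))))
Push ¬ through the quantifiers and connectives to reach negation normal form:
  (∀p ¬C(p)) ∧ ((∀n ¬C(n)) ∨ (∃j ¬S(j)))
All bound variables are already distinct, so no renaming is needed.
Finally move all quantifiers to the prefix:
  ∀p ∀n ∃j (¬C(p) ∧ (¬C(n) ∨ ¬S(j)))
The quantifier ∃n sits under an odd number of negations (counting the antecedent side of each →), so it flips to ∀n.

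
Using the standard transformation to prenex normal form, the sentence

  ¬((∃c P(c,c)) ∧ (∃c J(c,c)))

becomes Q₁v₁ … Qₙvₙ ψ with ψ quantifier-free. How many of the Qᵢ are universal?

2

Drive negations inward (¬∀x A ≡ ∃x ¬A, ¬∃x A ≡ ∀x ¬A, De Morgan for ∧/∨):
  (∀c ¬P(c,c)) ∨ (∀c ¬J(c,c))
Standardize variables apart so no two quantifiers bind the same name: c↦v.
  (∀c ¬P(c,c)) ∨ (∀v ¬J(v,v))
Pull the quantifiers to the front (each side's bound variable is not free in the other side):
  ∀c ∀v (¬P(c,c) ∨ ¬J(v,v))
The prefix is ∀c ∀v: 2 universal, 0 existential.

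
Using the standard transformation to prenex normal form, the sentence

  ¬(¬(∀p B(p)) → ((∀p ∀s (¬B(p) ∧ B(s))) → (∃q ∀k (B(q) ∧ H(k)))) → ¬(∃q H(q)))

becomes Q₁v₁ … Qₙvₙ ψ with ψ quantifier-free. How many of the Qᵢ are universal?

1

Eliminate → and ↔ using ¬ and ∨.
  ¬(¬¬(∀p B(p)) ∨ ¬(¬(∀p ∀s (¬B(p) ∧ B(s))) ∨ (∃q ∀k (B(q) ∧ H(k)))) ∨ ¬(∃q H(q)))
Drive negations inward (¬∀x A ≡ ∃x ¬A, ¬∃x A ≡ ∀x ¬A, De Morgan for ∧/∨):
  (∃p ¬B(p)) ∧ ((∃p ∃s (B(p) ∨ ¬B(s))) ∨ (∃q ∀k (B(q) ∧ H(k)))) ∧ (∃q H(q))
Standardize variables apart so no two quantifiers bind the same name: p↦u, q↦x.
  (∃p ¬B(p)) ∧ ((∃u ∃s (B(u) ∨ ¬B(s))) ∨ (∃q ∀k (B(q) ∧ H(k)))) ∧ (∃x H(x))
Extract every quantifier outward, since the variables are now distinct and don't occur free across branches:
  ∃p ∃u ∃s ∃q ∀k ∃x (¬B(p) ∧ (B(u) ∨ ¬B(s) ∨ B(q) ∧ H(k)) ∧ H(x))
The prefix is ∃p ∃u ∃s ∃q ∀k ∃x: 1 universal, 5 existential.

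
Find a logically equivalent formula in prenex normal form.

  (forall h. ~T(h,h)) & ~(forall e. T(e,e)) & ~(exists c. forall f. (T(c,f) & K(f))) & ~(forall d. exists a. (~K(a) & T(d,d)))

Drive negations inward (¬∀x A ≡ ∃x ¬A, ¬∃x A ≡ ∀x ¬A, De Morgan for ∧/∨):
  (forall h. ~T(h,h)) & (exists e. ~T(e,e)) & (forall c. exists f. (~T(c,f) | ~K(f))) & (exists d. forall a. (K(a) | ~T(d,d)))
All bound variables are already distinct, so no renaming is needed.
Pull the quantifiers to the front (each side's bound variable is not free in the other side):
  forall h. exists e. forall c. exists f. exists d. forall a. (~T(h,h) & ~T(e,e) & (~T(c,f) | ~K(f)) & (K(a) | ~T(d,d)))

forall h. exists e. forall c. exists f. exists d. forall a. (~T(h,h) & ~T(e,e) & (~T(c,f) | ~K(f)) & (K(a) | ~T(d,d)))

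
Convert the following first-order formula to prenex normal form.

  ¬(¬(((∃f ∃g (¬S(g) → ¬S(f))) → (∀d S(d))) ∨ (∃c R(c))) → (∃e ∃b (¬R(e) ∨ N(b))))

Rewrite implications/biconditionals: A → B as ¬A ∨ B.
  ¬(¬¬(¬(∃f ∃g (¬¬S(g) ∨ ¬S(f))) ∨ (∀d S(d)) ∨ (∃c R(c))) ∨ (∃e ∃b (¬R(e) ∨ N(b))))
Push ¬ through the quantifiers and connectives to reach negation normal form:
  (∃f ∃g (S(g) ∨ ¬S(f))) ∧ (∃d ¬S(d)) ∧ (∀c ¬R(c)) ∧ (∀e ∀b (R(e) ∧ ¬N(b)))
All bound variables are already distinct, so no renaming is needed.
Finally move all quantifiers to the prefix:
  ∃f ∃g ∃d ∀c ∀e ∀b ((S(g) ∨ ¬S(f)) ∧ ¬S(d) ∧ ¬R(c) ∧ R(e) ∧ ¬N(b))

∃f ∃g ∃d ∀c ∀e ∀b ((S(g) ∨ ¬S(f)) ∧ ¬S(d) ∧ ¬R(c) ∧ R(e) ∧ ¬N(b))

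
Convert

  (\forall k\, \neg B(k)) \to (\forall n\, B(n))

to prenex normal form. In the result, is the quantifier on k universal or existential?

Rewrite implications/biconditionals: A → B as ¬A ∨ B.
  \neg (\forall k\, \neg B(k)) \lor (\forall n\, B(n))
Move each ¬ inward, flipping quantifiers it crosses:
  (\exists k\, B(k)) \lor (\forall n\, B(n))
All bound variables are already distinct, so no renaming is needed.
Finally move all quantifiers to the prefix:
  \exists k\, \forall n\, (B(k) \lor B(n))
The quantifier \forall k sits under an odd number of negations (counting the antecedent side of each →), so it flips to \exists k.

existential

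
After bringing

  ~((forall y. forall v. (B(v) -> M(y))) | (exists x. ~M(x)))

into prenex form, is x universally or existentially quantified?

universal

Eliminate → and ↔ using ¬ and ∨.
  ~((forall y. forall v. (~B(v) | M(y))) | (exists x. ~M(x)))
Push ¬ through the quantifiers and connectives to reach negation normal form:
  (exists y. exists v. (B(v) & ~M(y))) & (forall x. M(x))
All bound variables are already distinct, so no renaming is needed.
Finally move all quantifiers to the prefix:
  exists y. exists v. forall x. (B(v) & ~M(y) & M(x))
The quantifier exists x sits under an odd number of negations (counting the antecedent side of each →), so it flips to forall x.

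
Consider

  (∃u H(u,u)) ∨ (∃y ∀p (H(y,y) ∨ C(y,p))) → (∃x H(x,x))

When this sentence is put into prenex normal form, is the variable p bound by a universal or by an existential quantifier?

Rewrite implications/biconditionals: A → B as ¬A ∨ B.
  ¬((∃u H(u,u)) ∨ (∃y ∀p (H(y,y) ∨ C(y,p)))) ∨ (∃x H(x,x))
Move each ¬ inward, flipping quantifiers it crosses:
  (∀u ¬H(u,u)) ∧ (∀y ∃p (¬H(y,y) ∧ ¬C(y,p))) ∨ (∃x H(x,x))
All bound variables are already distinct, so no renaming is needed.
Pull the quantifiers to the front (each side's bound variable is not free in the other side):
  ∀u ∀y ∃p ∃x (¬H(u,u) ∧ ¬H(y,y) ∧ ¬C(y,p) ∨ H(x,x))
The quantifier ∀p sits under an odd number of negations (counting the antecedent side of each →), so it flips to ∃p.

existential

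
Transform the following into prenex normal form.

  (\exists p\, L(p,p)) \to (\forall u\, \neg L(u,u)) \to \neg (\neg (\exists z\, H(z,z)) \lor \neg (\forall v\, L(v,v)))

First replace A → B with ¬A ∨ B.
  \neg (\exists p\, L(p,p)) \lor \neg (\forall u\, \neg L(u,u)) \lor \neg (\neg (\exists z\, H(z,z)) \lor \neg (\forall v\, L(v,v)))
Drive negations inward (¬∀x A ≡ ∃x ¬A, ¬∃x A ≡ ∀x ¬A, De Morgan for ∧/∨):
  (\forall p\, \neg L(p,p)) \lor (\exists u\, L(u,u)) \lor (\exists z\, H(z,z)) \land (\forall v\, L(v,v))
All bound variables are already distinct, so no renaming is needed.
Finally move all quantifiers to the prefix:
  \forall p\, \exists u\, \exists z\, \forall v\, (\neg L(p,p) \lor L(u,u) \lor H(z,z) \land L(v,v))

\forall p\, \exists u\, \exists z\, \forall v\, (\neg L(p,p) \lor L(u,u) \lor H(z,z) \land L(v,v))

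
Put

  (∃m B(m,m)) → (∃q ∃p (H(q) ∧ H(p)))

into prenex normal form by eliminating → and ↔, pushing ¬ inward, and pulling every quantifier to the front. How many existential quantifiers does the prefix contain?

2

Rewrite implications/biconditionals: A → B as ¬A ∨ B.
  ¬(∃m B(m,m)) ∨ (∃q ∃p (H(q) ∧ H(p)))
Move each ¬ inward, flipping quantifiers it crosses:
  (∀m ¬B(m,m)) ∨ (∃q ∃p (H(q) ∧ H(p)))
Finally move all quantifiers to the prefix:
  ∀m ∃q ∃p (¬B(m,m) ∨ H(q) ∧ H(p))
The prefix is ∀m ∃q ∃p: 1 universal, 2 existential.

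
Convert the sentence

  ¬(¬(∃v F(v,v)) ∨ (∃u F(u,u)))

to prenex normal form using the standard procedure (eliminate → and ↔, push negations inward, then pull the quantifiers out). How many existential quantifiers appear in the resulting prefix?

1

Push ¬ through the quantifiers and connectives to reach negation normal form:
  (∃v F(v,v)) ∧ (∀u ¬F(u,u))
Pull the quantifiers to the front (each side's bound variable is not free in the other side):
  ∃v ∀u (F(v,v) ∧ ¬F(u,u))
The prefix is ∃v ∀u: 1 universal, 1 existential.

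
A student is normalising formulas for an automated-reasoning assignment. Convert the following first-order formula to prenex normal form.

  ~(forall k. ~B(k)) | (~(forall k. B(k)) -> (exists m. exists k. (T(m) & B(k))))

Rewrite implications/biconditionals: A → B as ¬A ∨ B.
  ~(forall k. ~B(k)) | ~~(forall k. B(k)) | (exists m. exists k. (T(m) & B(k)))
Push ¬ through the quantifiers and connectives to reach negation normal form:
  (exists k. B(k)) | (forall k. B(k)) | (exists m. exists k. (T(m) & B(k)))
Rename bound variables to avoid capture: k↦b, k↦u1.
  (exists k. B(k)) | (forall b. B(b)) | (exists m. exists u1. (T(m) & B(u1)))
Finally move all quantifiers to the prefix:
  exists k. forall b. exists m. exists u1. (B(k) | B(b) | T(m) & B(u1))

exists k. forall b. exists m. exists u1. (B(k) | B(b) | T(m) & B(u1))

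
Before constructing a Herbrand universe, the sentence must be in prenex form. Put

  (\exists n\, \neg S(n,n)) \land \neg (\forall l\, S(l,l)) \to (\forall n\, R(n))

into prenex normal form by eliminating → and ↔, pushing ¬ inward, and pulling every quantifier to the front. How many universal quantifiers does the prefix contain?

3

Eliminate → and ↔ using ¬ and ∨.
  \neg ((\exists n\, \neg S(n,n)) \land \neg (\forall l\, S(l,l))) \lor (\forall n\, R(n))
Push ¬ through the quantifiers and connectives to reach negation normal form:
  (\forall n\, S(n,n)) \lor (\forall l\, S(l,l)) \lor (\forall n\, R(n))
Rename bound variables to avoid capture: n↦w.
  (\forall n\, S(n,n)) \lor (\forall l\, S(l,l)) \lor (\forall w\, R(w))
Extract every quantifier outward, since the variables are now distinct and don't occur free across branches:
  \forall n\, \forall l\, \forall w\, (S(n,n) \lor S(l,l) \lor R(w))
The prefix is \forall n \forall l \forall w: 3 universal, 0 existential.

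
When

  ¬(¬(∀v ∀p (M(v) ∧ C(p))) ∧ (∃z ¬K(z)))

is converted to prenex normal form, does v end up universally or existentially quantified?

universal

Push ¬ through the quantifiers and connectives to reach negation normal form:
  (∀v ∀p (M(v) ∧ C(p))) ∨ (∀z K(z))
All bound variables are already distinct, so no renaming is needed.
Pull the quantifiers to the front (each side's bound variable is not free in the other side):
  ∀v ∀p ∀z (M(v) ∧ C(p) ∨ K(z))
The quantifier ∀v sits under an even number of negations, so it remains universal.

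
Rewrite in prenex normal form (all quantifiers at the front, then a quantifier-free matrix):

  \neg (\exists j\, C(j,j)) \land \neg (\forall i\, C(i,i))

\forall j\, \exists i\, (\neg C(j,j) \land \neg C(i,i))

Drive negations inward (¬∀x A ≡ ∃x ¬A, ¬∃x A ≡ ∀x ¬A, De Morgan for ∧/∨):
  (\forall j\, \neg C(j,j)) \land (\exists i\, \neg C(i,i))
All bound variables are already distinct, so no renaming is needed.
Extract every quantifier outward, since the variables are now distinct and don't occur free across branches:
  \forall j\, \exists i\, (\neg C(j,j) \land \neg C(i,i))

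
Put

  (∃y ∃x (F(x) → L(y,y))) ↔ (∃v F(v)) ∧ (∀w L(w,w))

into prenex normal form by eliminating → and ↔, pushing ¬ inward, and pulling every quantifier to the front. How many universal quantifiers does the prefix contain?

4

First replace A → B with ¬A ∨ B; A ↔ B as (¬A ∨ B) ∧ (¬B ∨ A).
  (¬(∃y ∃x (¬F(x) ∨ L(y,y))) ∨ (∃v F(v)) ∧ (∀w L(w,w))) ∧ (¬((∃v F(v)) ∧ (∀w L(w,w))) ∨ (∃y ∃x (¬F(x) ∨ L(y,y))))
Drive negations inward (¬∀x A ≡ ∃x ¬A, ¬∃x A ≡ ∀x ¬A, De Morgan for ∧/∨):
  ((∀y ∀x (F(x) ∧ ¬L(y,y))) ∨ (∃v F(v)) ∧ (∀w L(w,w))) ∧ ((∀v ¬F(v)) ∨ (∃w ¬L(w,w)) ∨ (∃y ∃x (¬F(x) ∨ L(y,y))))
Rename bound variables to avoid capture: v↦z, w↦z1, y↦t, x↦s.
  ((∀y ∀x (F(x) ∧ ¬L(y,y))) ∨ (∃v F(v)) ∧ (∀w L(w,w))) ∧ ((∀z ¬F(z)) ∨ (∃z1 ¬L(z1,z1)) ∨ (∃t ∃s (¬F(s) ∨ L(t,t))))
Finally move all quantifiers to the prefix:
  ∀y ∀x ∃v ∀w ∀z ∃z1 ∃t ∃s ((F(x) ∧ ¬L(y,y) ∨ F(v) ∧ L(w,w)) ∧ (¬F(z) ∨ ¬L(z1,z1) ∨ ¬F(s) ∨ L(t,t)))
The prefix is ∀y ∀x ∃v ∀w ∀z ∃z1 ∃t ∃s: 4 universal, 4 existential.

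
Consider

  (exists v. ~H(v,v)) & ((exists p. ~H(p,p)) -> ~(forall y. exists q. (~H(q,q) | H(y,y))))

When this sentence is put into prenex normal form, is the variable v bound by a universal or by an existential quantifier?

existential

Rewrite implications/biconditionals: A → B as ¬A ∨ B.
  (exists v. ~H(v,v)) & (~(exists p. ~H(p,p)) | ~(forall y. exists q. (~H(q,q) | H(y,y))))
Push ¬ through the quantifiers and connectives to reach negation normal form:
  (exists v. ~H(v,v)) & ((forall p. H(p,p)) | (exists y. forall q. (H(q,q) & ~H(y,y))))
All bound variables are already distinct, so no renaming is needed.
Extract every quantifier outward, since the variables are now distinct and don't occur free across branches:
  exists v. forall p. exists y. forall q. (~H(v,v) & (H(p,p) | H(q,q) & ~H(y,y)))
The quantifier exists v sits under an even number of negations (counting the antecedent side of each →), so it remains existential.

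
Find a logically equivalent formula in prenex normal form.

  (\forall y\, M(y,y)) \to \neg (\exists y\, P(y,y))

\exists y\, \forall s\, (\neg M(y,y) \lor \neg P(s,s))

First replace A → B with ¬A ∨ B.
  \neg (\forall y\, M(y,y)) \lor \neg (\exists y\, P(y,y))
Push ¬ through the quantifiers and connectives to reach negation normal form:
  (\exists y\, \neg M(y,y)) \lor (\forall y\, \neg P(y,y))
Rename bound variables to avoid capture: y↦s.
  (\exists y\, \neg M(y,y)) \lor (\forall s\, \neg P(s,s))
Pull the quantifiers to the front (each side's bound variable is not free in the other side):
  \exists y\, \forall s\, (\neg M(y,y) \lor \neg P(s,s))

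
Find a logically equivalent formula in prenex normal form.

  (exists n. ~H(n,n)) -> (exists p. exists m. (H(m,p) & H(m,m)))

First replace A → B with ¬A ∨ B.
  ~(exists n. ~H(n,n)) | (exists p. exists m. (H(m,p) & H(m,m)))
Push ¬ through the quantifiers and connectives to reach negation normal form:
  (forall n. H(n,n)) | (exists p. exists m. (H(m,p) & H(m,m)))
All bound variables are already distinct, so no renaming is needed.
Extract every quantifier outward, since the variables are now distinct and don't occur free across branches:
  forall n. exists p. exists m. (H(n,n) | H(m,p) & H(m,m))

forall n. exists p. exists m. (H(n,n) | H(m,p) & H(m,m))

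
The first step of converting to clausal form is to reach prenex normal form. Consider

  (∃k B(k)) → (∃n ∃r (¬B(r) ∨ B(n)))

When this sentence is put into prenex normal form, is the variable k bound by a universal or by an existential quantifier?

Eliminate → and ↔ using ¬ and ∨.
  ¬(∃k B(k)) ∨ (∃n ∃r (¬B(r) ∨ B(n)))
Move each ¬ inward, flipping quantifiers it crosses:
  (∀k ¬B(k)) ∨ (∃n ∃r (¬B(r) ∨ B(n)))
All bound variables are already distinct, so no renaming is needed.
Finally move all quantifiers to the prefix:
  ∀k ∃n ∃r (¬B(k) ∨ ¬B(r) ∨ B(n))
The quantifier ∃k sits under an odd number of negations (counting the antecedent side of each →), so it flips to ∀k.

universal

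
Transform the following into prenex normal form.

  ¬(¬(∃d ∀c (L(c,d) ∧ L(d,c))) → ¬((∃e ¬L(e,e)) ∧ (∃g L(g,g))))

Eliminate → and ↔ using ¬ and ∨.
  ¬(¬¬(∃d ∀c (L(c,d) ∧ L(d,c))) ∨ ¬((∃e ¬L(e,e)) ∧ (∃g L(g,g))))
Move each ¬ inward, flipping quantifiers it crosses:
  (∀d ∃c (¬L(c,d) ∨ ¬L(d,c))) ∧ (∃e ¬L(e,e)) ∧ (∃g L(g,g))
All bound variables are already distinct, so no renaming is needed.
Extract every quantifier outward, since the variables are now distinct and don't occur free across branches:
  ∀d ∃c ∃e ∃g ((¬L(c,d) ∨ ¬L(d,c)) ∧ ¬L(e,e) ∧ L(g,g))

∀d ∃c ∃e ∃g ((¬L(c,d) ∨ ¬L(d,c)) ∧ ¬L(e,e) ∧ L(g,g))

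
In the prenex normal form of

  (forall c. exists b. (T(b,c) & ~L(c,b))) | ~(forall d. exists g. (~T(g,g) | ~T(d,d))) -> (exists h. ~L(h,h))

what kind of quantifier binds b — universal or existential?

universal

Eliminate → and ↔ using ¬ and ∨.
  ~((forall c. exists b. (T(b,c) & ~L(c,b))) | ~(forall d. exists g. (~T(g,g) | ~T(d,d)))) | (exists h. ~L(h,h))
Drive negations inward (¬∀x A ≡ ∃x ¬A, ¬∃x A ≡ ∀x ¬A, De Morgan for ∧/∨):
  (exists c. forall b. (~T(b,c) | L(c,b))) & (forall d. exists g. (~T(g,g) | ~T(d,d))) | (exists h. ~L(h,h))
All bound variables are already distinct, so no renaming is needed.
Pull the quantifiers to the front (each side's bound variable is not free in the other side):
  exists c. forall b. forall d. exists g. exists h. ((~T(b,c) | L(c,b)) & (~T(g,g) | ~T(d,d)) | ~L(h,h))
The quantifier exists b sits under an odd number of negations (counting the antecedent side of each →), so it flips to forall b.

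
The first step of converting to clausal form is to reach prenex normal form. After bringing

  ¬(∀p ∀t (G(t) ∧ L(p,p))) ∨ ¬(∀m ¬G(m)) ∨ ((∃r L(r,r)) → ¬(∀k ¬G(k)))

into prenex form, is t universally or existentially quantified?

Eliminate → and ↔ using ¬ and ∨.
  ¬(∀p ∀t (G(t) ∧ L(p,p))) ∨ ¬(∀m ¬G(m)) ∨ ¬(∃r L(r,r)) ∨ ¬(∀k ¬G(k))
Move each ¬ inward, flipping quantifiers it crosses:
  (∃p ∃t (¬G(t) ∨ ¬L(p,p))) ∨ (∃m G(m)) ∨ (∀r ¬L(r,r)) ∨ (∃k G(k))
All bound variables are already distinct, so no renaming is needed.
Finally move all quantifiers to the prefix:
  ∃p ∃t ∃m ∀r ∃k (¬G(t) ∨ ¬L(p,p) ∨ G(m) ∨ ¬L(r,r) ∨ G(k))
The quantifier ∀t sits under an odd number of negations (counting the antecedent side of each →), so it flips to ∃t.

existential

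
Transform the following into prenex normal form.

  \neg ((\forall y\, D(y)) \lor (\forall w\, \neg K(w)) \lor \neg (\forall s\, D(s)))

Push ¬ through the quantifiers and connectives to reach negation normal form:
  (\exists y\, \neg D(y)) \land (\exists w\, K(w)) \land (\forall s\, D(s))
All bound variables are already distinct, so no renaming is needed.
Pull the quantifiers to the front (each side's bound variable is not free in the other side):
  \exists y\, \exists w\, \forall s\, (\neg D(y) \land K(w) \land D(s))

\exists y\, \exists w\, \forall s\, (\neg D(y) \land K(w) \land D(s))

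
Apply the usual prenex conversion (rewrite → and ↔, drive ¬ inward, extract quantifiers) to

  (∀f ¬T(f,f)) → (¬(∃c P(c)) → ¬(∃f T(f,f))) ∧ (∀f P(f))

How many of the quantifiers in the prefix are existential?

2

First replace A → B with ¬A ∨ B.
  ¬(∀f ¬T(f,f)) ∨ (¬¬(∃c P(c)) ∨ ¬(∃f T(f,f))) ∧ (∀f P(f))
Move each ¬ inward, flipping quantifiers it crosses:
  (∃f T(f,f)) ∨ ((∃c P(c)) ∨ (∀f ¬T(f,f))) ∧ (∀f P(f))
Standardize variables apart so no two quantifiers bind the same name: f↦s, f↦x.
  (∃f T(f,f)) ∨ ((∃c P(c)) ∨ (∀s ¬T(s,s))) ∧ (∀x P(x))
Pull the quantifiers to the front (each side's bound variable is not free in the other side):
  ∃f ∃c ∀s ∀x (T(f,f) ∨ (P(c) ∨ ¬T(s,s)) ∧ P(x))
The prefix is ∃f ∃c ∀s ∀x: 2 universal, 2 existential.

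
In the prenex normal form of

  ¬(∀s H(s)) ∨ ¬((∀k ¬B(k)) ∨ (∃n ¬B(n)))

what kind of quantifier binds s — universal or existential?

existential

Move each ¬ inward, flipping quantifiers it crosses:
  (∃s ¬H(s)) ∨ (∃k B(k)) ∧ (∀n B(n))
All bound variables are already distinct, so no renaming is needed.
Pull the quantifiers to the front (each side's bound variable is not free in the other side):
  ∃s ∃k ∀n (¬H(s) ∨ B(k) ∧ B(n))
The quantifier ∀s sits under an odd number of negations, so it flips to ∃s.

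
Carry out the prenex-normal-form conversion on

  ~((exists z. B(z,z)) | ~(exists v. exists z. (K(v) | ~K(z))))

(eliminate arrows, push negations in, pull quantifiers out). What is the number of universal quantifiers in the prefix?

1

Move each ¬ inward, flipping quantifiers it crosses:
  (forall z. ~B(z,z)) & (exists v. exists z. (K(v) | ~K(z)))
Rename bound variables to avoid capture: z↦y1.
  (forall z. ~B(z,z)) & (exists v. exists y1. (K(v) | ~K(y1)))
Pull the quantifiers to the front (each side's bound variable is not free in the other side):
  forall z. exists v. exists y1. (~B(z,z) & (K(v) | ~K(y1)))
The prefix is forall z exists v exists y1: 1 universal, 2 existential.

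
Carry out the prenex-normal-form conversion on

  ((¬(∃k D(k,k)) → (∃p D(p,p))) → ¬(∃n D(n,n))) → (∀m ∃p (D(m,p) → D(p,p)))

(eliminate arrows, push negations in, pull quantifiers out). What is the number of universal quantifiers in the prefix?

1

First replace A → B with ¬A ∨ B.
  ¬(¬(¬¬(∃k D(k,k)) ∨ (∃p D(p,p))) ∨ ¬(∃n D(n,n))) ∨ (∀m ∃p (¬D(m,p) ∨ D(p,p)))
Push ¬ through the quantifiers and connectives to reach negation normal form:
  ((∃k D(k,k)) ∨ (∃p D(p,p))) ∧ (∃n D(n,n)) ∨ (∀m ∃p (¬D(m,p) ∨ D(p,p)))
Give each quantifier a distinct variable: p↦z.
  ((∃k D(k,k)) ∨ (∃p D(p,p))) ∧ (∃n D(n,n)) ∨ (∀m ∃z (¬D(m,z) ∨ D(z,z)))
Extract every quantifier outward, since the variables are now distinct and don't occur free across branches:
  ∃k ∃p ∃n ∀m ∃z ((D(k,k) ∨ D(p,p)) ∧ D(n,n) ∨ ¬D(m,z) ∨ D(z,z))
The prefix is ∃k ∃p ∃n ∀m ∃z: 1 universal, 4 existential.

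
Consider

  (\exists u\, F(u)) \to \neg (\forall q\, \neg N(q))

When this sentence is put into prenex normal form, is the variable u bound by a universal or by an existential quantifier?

Eliminate → and ↔ using ¬ and ∨.
  \neg (\exists u\, F(u)) \lor \neg (\forall q\, \neg N(q))
Move each ¬ inward, flipping quantifiers it crosses:
  (\forall u\, \neg F(u)) \lor (\exists q\, N(q))
Pull the quantifiers to the front (each side's bound variable is not free in the other side):
  \forall u\, \exists q\, (\neg F(u) \lor N(q))
The quantifier \exists u sits under an odd number of negations (counting the antecedent side of each →), so it flips to \forall u.

universal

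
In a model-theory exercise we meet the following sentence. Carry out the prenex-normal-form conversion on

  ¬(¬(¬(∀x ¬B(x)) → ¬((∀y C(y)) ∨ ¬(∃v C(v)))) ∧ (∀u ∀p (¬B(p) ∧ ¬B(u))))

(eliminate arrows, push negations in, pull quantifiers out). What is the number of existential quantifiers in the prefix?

Rewrite implications/biconditionals: A → B as ¬A ∨ B.
  ¬(¬(¬¬(∀x ¬B(x)) ∨ ¬((∀y C(y)) ∨ ¬(∃v C(v)))) ∧ (∀u ∀p (¬B(p) ∧ ¬B(u))))
Push ¬ through the quantifiers and connectives to reach negation normal form:
  (∀x ¬B(x)) ∨ (∃y ¬C(y)) ∧ (∃v C(v)) ∨ (∃u ∃p (B(p) ∨ B(u)))
Finally move all quantifiers to the prefix:
  ∀x ∃y ∃v ∃u ∃p (¬B(x) ∨ ¬C(y) ∧ C(v) ∨ B(p) ∨ B(u))
The prefix is ∀x ∃y ∃v ∃u ∃p: 1 universal, 4 existential.

4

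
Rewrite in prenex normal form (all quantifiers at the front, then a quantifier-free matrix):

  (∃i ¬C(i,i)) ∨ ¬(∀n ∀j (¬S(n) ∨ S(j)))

Push ¬ through the quantifiers and connectives to reach negation normal form:
  (∃i ¬C(i,i)) ∨ (∃n ∃j (S(n) ∧ ¬S(j)))
Finally move all quantifiers to the prefix:
  ∃i ∃n ∃j (¬C(i,i) ∨ S(n) ∧ ¬S(j))

∃i ∃n ∃j (¬C(i,i) ∨ S(n) ∧ ¬S(j))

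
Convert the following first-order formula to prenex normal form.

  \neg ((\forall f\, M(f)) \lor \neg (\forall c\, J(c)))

\exists f\, \forall c\, (\neg M(f) \land J(c))

Push ¬ through the quantifiers and connectives to reach negation normal form:
  (\exists f\, \neg M(f)) \land (\forall c\, J(c))
All bound variables are already distinct, so no renaming is needed.
Pull the quantifiers to the front (each side's bound variable is not free in the other side):
  \exists f\, \forall c\, (\neg M(f) \land J(c))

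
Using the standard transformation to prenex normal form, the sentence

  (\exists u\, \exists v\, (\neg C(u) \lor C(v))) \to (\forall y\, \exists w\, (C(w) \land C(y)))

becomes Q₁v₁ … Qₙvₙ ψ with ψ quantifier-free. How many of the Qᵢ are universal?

Eliminate → and ↔ using ¬ and ∨.
  \neg (\exists u\, \exists v\, (\neg C(u) \lor C(v))) \lor (\forall y\, \exists w\, (C(w) \land C(y)))
Move each ¬ inward, flipping quantifiers it crosses:
  (\forall u\, \forall v\, (C(u) \land \neg C(v))) \lor (\forall y\, \exists w\, (C(w) \land C(y)))
Pull the quantifiers to the front (each side's bound variable is not free in the other side):
  \forall u\, \forall v\, \forall y\, \exists w\, (C(u) \land \neg C(v) \lor C(w) \land C(y))
The prefix is \forall u \forall v \forall y \exists w: 3 universal, 1 existential.

3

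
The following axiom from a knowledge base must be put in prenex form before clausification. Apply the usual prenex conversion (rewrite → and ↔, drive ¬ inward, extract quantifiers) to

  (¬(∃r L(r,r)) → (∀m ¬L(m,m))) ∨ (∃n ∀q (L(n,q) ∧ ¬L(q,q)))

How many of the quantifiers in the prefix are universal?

First replace A → B with ¬A ∨ B.
  ¬¬(∃r L(r,r)) ∨ (∀m ¬L(m,m)) ∨ (∃n ∀q (L(n,q) ∧ ¬L(q,q)))
Push ¬ through the quantifiers and connectives to reach negation normal form:
  (∃r L(r,r)) ∨ (∀m ¬L(m,m)) ∨ (∃n ∀q (L(n,q) ∧ ¬L(q,q)))
All bound variables are already distinct, so no renaming is needed.
Pull the quantifiers to the front (each side's bound variable is not free in the other side):
  ∃r ∀m ∃n ∀q (L(r,r) ∨ ¬L(m,m) ∨ L(n,q) ∧ ¬L(q,q))
The prefix is ∃r ∀m ∃n ∀q: 2 universal, 2 existential.

2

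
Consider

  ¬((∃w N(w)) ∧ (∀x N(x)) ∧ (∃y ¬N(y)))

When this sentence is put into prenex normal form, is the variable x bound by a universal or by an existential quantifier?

Push ¬ through the quantifiers and connectives to reach negation normal form:
  (∀w ¬N(w)) ∨ (∃x ¬N(x)) ∨ (∀y N(y))
All bound variables are already distinct, so no renaming is needed.
Pull the quantifiers to the front (each side's bound variable is not free in the other side):
  ∀w ∃x ∀y (¬N(w) ∨ ¬N(x) ∨ N(y))
The quantifier ∀x sits under an odd number of negations, so it flips to ∃x.

existential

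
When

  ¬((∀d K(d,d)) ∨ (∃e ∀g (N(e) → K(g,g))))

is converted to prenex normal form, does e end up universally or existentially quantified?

universal

Rewrite implications/biconditionals: A → B as ¬A ∨ B.
  ¬((∀d K(d,d)) ∨ (∃e ∀g (¬N(e) ∨ K(g,g))))
Drive negations inward (¬∀x A ≡ ∃x ¬A, ¬∃x A ≡ ∀x ¬A, De Morgan for ∧/∨):
  (∃d ¬K(d,d)) ∧ (∀e ∃g (N(e) ∧ ¬K(g,g)))
All bound variables are already distinct, so no renaming is needed.
Extract every quantifier outward, since the variables are now distinct and don't occur free across branches:
  ∃d ∀e ∃g (¬K(d,d) ∧ N(e) ∧ ¬K(g,g))
The quantifier ∃e sits under an odd number of negations (counting the antecedent side of each →), so it flips to ∀e.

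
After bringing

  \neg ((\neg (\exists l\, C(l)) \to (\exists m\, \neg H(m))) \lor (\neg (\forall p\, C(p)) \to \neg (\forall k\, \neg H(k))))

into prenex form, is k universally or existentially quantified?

Rewrite implications/biconditionals: A → B as ¬A ∨ B.
  \neg (\neg \neg (\exists l\, C(l)) \lor (\exists m\, \neg H(m)) \lor \neg \neg (\forall p\, C(p)) \lor \neg (\forall k\, \neg H(k)))
Move each ¬ inward, flipping quantifiers it crosses:
  (\forall l\, \neg C(l)) \land (\forall m\, H(m)) \land (\exists p\, \neg C(p)) \land (\forall k\, \neg H(k))
All bound variables are already distinct, so no renaming is needed.
Extract every quantifier outward, since the variables are now distinct and don't occur free across branches:
  \forall l\, \forall m\, \exists p\, \forall k\, (\neg C(l) \land H(m) \land \neg C(p) \land \neg H(k))
The quantifier \forall k sits under an even number of negations (counting the antecedent side of each →), so it remains universal.

universal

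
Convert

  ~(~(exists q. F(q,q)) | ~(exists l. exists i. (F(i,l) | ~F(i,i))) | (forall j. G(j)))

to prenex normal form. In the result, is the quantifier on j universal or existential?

Push ¬ through the quantifiers and connectives to reach negation normal form:
  (exists q. F(q,q)) & (exists l. exists i. (F(i,l) | ~F(i,i))) & (exists j. ~G(j))
Extract every quantifier outward, since the variables are now distinct and don't occur free across branches:
  exists q. exists l. exists i. exists j. (F(q,q) & (F(i,l) | ~F(i,i)) & ~G(j))
The quantifier forall j sits under an odd number of negations, so it flips to exists j.

existential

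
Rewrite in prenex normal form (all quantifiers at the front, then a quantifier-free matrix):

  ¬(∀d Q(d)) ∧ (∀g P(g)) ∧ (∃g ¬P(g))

∃d ∀g ∃c (¬Q(d) ∧ P(g) ∧ ¬P(c))

Drive negations inward (¬∀x A ≡ ∃x ¬A, ¬∃x A ≡ ∀x ¬A, De Morgan for ∧/∨):
  (∃d ¬Q(d)) ∧ (∀g P(g)) ∧ (∃g ¬P(g))
Give each quantifier a distinct variable: g↦c.
  (∃d ¬Q(d)) ∧ (∀g P(g)) ∧ (∃c ¬P(c))
Finally move all quantifiers to the prefix:
  ∃d ∀g ∃c (¬Q(d) ∧ P(g) ∧ ¬P(c))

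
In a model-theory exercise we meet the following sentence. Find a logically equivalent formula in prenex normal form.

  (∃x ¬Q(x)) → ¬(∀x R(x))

Rewrite implications/biconditionals: A → B as ¬A ∨ B.
  ¬(∃x ¬Q(x)) ∨ ¬(∀x R(x))
Push ¬ through the quantifiers and connectives to reach negation normal form:
  (∀x Q(x)) ∨ (∃x ¬R(x))
Give each quantifier a distinct variable: x↦u1.
  (∀x Q(x)) ∨ (∃u1 ¬R(u1))
Pull the quantifiers to the front (each side's bound variable is not free in the other side):
  ∀x ∃u1 (Q(x) ∨ ¬R(u1))

∀x ∃u1 (Q(x) ∨ ¬R(u1))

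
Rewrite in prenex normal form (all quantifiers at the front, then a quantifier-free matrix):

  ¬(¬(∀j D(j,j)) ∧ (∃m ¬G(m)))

∀j ∀m (D(j,j) ∨ G(m))

Drive negations inward (¬∀x A ≡ ∃x ¬A, ¬∃x A ≡ ∀x ¬A, De Morgan for ∧/∨):
  (∀j D(j,j)) ∨ (∀m G(m))
All bound variables are already distinct, so no renaming is needed.
Finally move all quantifiers to the prefix:
  ∀j ∀m (D(j,j) ∨ G(m))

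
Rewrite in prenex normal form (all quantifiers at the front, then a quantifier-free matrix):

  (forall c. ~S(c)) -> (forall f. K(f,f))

exists c. forall f. (S(c) | K(f,f))

Rewrite implications/biconditionals: A → B as ¬A ∨ B.
  ~(forall c. ~S(c)) | (forall f. K(f,f))
Push ¬ through the quantifiers and connectives to reach negation normal form:
  (exists c. S(c)) | (forall f. K(f,f))
All bound variables are already distinct, so no renaming is needed.
Pull the quantifiers to the front (each side's bound variable is not free in the other side):
  exists c. forall f. (S(c) | K(f,f))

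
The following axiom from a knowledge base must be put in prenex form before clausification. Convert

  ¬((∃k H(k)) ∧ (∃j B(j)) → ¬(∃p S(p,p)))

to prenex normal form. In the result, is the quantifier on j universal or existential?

Eliminate → and ↔ using ¬ and ∨.
  ¬(¬((∃k H(k)) ∧ (∃j B(j))) ∨ ¬(∃p S(p,p)))
Drive negations inward (¬∀x A ≡ ∃x ¬A, ¬∃x A ≡ ∀x ¬A, De Morgan for ∧/∨):
  (∃k H(k)) ∧ (∃j B(j)) ∧ (∃p S(p,p))
Extract every quantifier outward, since the variables are now distinct and don't occur free across branches:
  ∃k ∃j ∃p (H(k) ∧ B(j) ∧ S(p,p))
The quantifier ∃j sits under an even number of negations (counting the antecedent side of each →), so it remains existential.

existential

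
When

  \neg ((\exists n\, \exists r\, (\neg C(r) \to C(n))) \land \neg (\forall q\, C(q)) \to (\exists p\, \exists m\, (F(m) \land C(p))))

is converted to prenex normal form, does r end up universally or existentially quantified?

existential

First replace A → B with ¬A ∨ B.
  \neg (\neg ((\exists n\, \exists r\, (\neg \neg C(r) \lor C(n))) \land \neg (\forall q\, C(q))) \lor (\exists p\, \exists m\, (F(m) \land C(p))))
Move each ¬ inward, flipping quantifiers it crosses:
  (\exists n\, \exists r\, (C(r) \lor C(n))) \land (\exists q\, \neg C(q)) \land (\forall p\, \forall m\, (\neg F(m) \lor \neg C(p)))
All bound variables are already distinct, so no renaming is needed.
Finally move all quantifiers to the prefix:
  \exists n\, \exists r\, \exists q\, \forall p\, \forall m\, ((C(r) \lor C(n)) \land \neg C(q) \land (\neg F(m) \lor \neg C(p)))
The quantifier \exists r sits under an even number of negations (counting the antecedent side of each →), so it remains existential.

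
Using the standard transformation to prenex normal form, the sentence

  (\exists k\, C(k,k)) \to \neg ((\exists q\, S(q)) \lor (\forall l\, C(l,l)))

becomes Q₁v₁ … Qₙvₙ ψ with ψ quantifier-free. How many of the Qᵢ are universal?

2

Eliminate → and ↔ using ¬ and ∨.
  \neg (\exists k\, C(k,k)) \lor \neg ((\exists q\, S(q)) \lor (\forall l\, C(l,l)))
Drive negations inward (¬∀x A ≡ ∃x ¬A, ¬∃x A ≡ ∀x ¬A, De Morgan for ∧/∨):
  (\forall k\, \neg C(k,k)) \lor (\forall q\, \neg S(q)) \land (\exists l\, \neg C(l,l))
All bound variables are already distinct, so no renaming is needed.
Finally move all quantifiers to the prefix:
  \forall k\, \forall q\, \exists l\, (\neg C(k,k) \lor \neg S(q) \land \neg C(l,l))
The prefix is \forall k \forall q \exists l: 2 universal, 1 existential.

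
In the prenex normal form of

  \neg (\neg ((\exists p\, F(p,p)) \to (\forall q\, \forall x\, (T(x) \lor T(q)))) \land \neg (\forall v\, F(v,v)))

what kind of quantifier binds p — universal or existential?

Rewrite implications/biconditionals: A → B as ¬A ∨ B.
  \neg (\neg (\neg (\exists p\, F(p,p)) \lor (\forall q\, \forall x\, (T(x) \lor T(q)))) \land \neg (\forall v\, F(v,v)))
Drive negations inward (¬∀x A ≡ ∃x ¬A, ¬∃x A ≡ ∀x ¬A, De Morgan for ∧/∨):
  (\forall p\, \neg F(p,p)) \lor (\forall q\, \forall x\, (T(x) \lor T(q))) \lor (\forall v\, F(v,v))
All bound variables are already distinct, so no renaming is needed.
Finally move all quantifiers to the prefix:
  \forall p\, \forall q\, \forall x\, \forall v\, (\neg F(p,p) \lor T(x) \lor T(q) \lor F(v,v))
The quantifier \exists p sits under an odd number of negations (counting the antecedent side of each →), so it flips to \forall p.

universal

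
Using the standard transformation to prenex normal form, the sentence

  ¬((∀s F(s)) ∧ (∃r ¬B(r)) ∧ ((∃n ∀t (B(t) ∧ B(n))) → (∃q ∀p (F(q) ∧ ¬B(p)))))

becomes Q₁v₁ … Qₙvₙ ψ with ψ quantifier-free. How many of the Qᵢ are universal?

Rewrite implications/biconditionals: A → B as ¬A ∨ B.
  ¬((∀s F(s)) ∧ (∃r ¬B(r)) ∧ (¬(∃n ∀t (B(t) ∧ B(n))) ∨ (∃q ∀p (F(q) ∧ ¬B(p)))))
Push ¬ through the quantifiers and connectives to reach negation normal form:
  (∃s ¬F(s)) ∨ (∀r B(r)) ∨ (∃n ∀t (B(t) ∧ B(n))) ∧ (∀q ∃p (¬F(q) ∨ B(p)))
All bound variables are already distinct, so no renaming is needed.
Pull the quantifiers to the front (each side's bound variable is not free in the other side):
  ∃s ∀r ∃n ∀t ∀q ∃p (¬F(s) ∨ B(r) ∨ B(t) ∧ B(n) ∧ (¬F(q) ∨ B(p)))
The prefix is ∃s ∀r ∃n ∀t ∀q ∃p: 3 universal, 3 existential.

3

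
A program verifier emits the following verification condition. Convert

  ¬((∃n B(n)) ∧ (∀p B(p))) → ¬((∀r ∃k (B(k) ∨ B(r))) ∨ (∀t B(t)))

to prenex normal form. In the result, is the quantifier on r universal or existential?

existential

First replace A → B with ¬A ∨ B.
  ¬¬((∃n B(n)) ∧ (∀p B(p))) ∨ ¬((∀r ∃k (B(k) ∨ B(r))) ∨ (∀t B(t)))
Move each ¬ inward, flipping quantifiers it crosses:
  (∃n B(n)) ∧ (∀p B(p)) ∨ (∃r ∀k (¬B(k) ∧ ¬B(r))) ∧ (∃t ¬B(t))
All bound variables are already distinct, so no renaming is needed.
Pull the quantifiers to the front (each side's bound variable is not free in the other side):
  ∃n ∀p ∃r ∀k ∃t (B(n) ∧ B(p) ∨ ¬B(k) ∧ ¬B(r) ∧ ¬B(t))
The quantifier ∀r sits under an odd number of negations (counting the antecedent side of each →), so it flips to ∃r.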